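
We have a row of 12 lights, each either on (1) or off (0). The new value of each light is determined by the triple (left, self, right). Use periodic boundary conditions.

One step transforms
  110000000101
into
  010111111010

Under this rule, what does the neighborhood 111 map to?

At position 0 the neighborhood is 111; the next row has 0 there.

0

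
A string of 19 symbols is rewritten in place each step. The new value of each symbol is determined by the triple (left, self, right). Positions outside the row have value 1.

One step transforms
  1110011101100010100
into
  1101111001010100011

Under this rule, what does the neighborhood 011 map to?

At position 5 the neighborhood is 011; the next row has 1 there.

1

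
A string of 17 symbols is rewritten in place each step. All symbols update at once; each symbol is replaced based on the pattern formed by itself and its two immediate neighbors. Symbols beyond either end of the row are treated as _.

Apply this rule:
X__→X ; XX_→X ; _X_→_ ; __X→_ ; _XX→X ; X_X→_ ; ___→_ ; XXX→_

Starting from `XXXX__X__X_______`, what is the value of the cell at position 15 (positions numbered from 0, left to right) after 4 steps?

_

X__XX__X__X______
_X_XXX__X__X_____
___X_XX__X__X____
_____XXX__X__X___
position 15 holds _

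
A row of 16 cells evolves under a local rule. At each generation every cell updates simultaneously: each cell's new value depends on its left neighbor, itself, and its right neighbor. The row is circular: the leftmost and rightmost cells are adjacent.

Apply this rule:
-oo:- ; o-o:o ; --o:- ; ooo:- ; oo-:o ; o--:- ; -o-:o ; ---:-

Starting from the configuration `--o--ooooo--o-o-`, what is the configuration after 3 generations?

--o------o----o-

--o------o--ooo-
--o------o----o-
--o------o----o-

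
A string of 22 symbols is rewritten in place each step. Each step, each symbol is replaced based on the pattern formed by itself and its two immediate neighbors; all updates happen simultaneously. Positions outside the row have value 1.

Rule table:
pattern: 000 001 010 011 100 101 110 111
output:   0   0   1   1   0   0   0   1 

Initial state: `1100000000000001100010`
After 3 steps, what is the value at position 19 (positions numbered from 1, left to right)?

step 1: 1000000000000001000010
step 2: 0000000000000001000010
step 3: 0000000000000001000010
position 19 holds 0

0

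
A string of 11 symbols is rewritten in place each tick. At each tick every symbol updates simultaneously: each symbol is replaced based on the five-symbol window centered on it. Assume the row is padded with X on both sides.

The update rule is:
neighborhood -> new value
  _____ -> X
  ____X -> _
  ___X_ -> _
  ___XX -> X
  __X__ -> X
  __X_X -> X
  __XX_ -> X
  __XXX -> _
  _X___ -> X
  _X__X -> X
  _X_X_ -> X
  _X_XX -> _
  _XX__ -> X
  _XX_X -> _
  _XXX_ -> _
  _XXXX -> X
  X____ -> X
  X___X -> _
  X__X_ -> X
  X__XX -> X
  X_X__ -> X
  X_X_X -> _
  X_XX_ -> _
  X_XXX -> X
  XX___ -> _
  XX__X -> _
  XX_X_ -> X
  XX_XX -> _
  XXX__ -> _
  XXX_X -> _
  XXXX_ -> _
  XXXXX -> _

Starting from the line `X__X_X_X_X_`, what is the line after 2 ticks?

tick 1: __XXX_X_X__
tick 2: _X___X_XXXX

_X___X_XXXX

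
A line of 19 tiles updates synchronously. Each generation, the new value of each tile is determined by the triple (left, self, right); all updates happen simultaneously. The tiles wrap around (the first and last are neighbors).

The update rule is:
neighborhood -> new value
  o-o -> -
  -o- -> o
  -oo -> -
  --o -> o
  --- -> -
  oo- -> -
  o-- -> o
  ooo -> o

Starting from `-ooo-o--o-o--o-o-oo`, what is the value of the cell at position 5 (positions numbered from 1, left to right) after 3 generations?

-

generation 1: --o--oooo-oooo-o---
generation 2: -oooo-oo---oo--oo--
generation 3: o-oo----o-o--oo--o-
position 5 holds -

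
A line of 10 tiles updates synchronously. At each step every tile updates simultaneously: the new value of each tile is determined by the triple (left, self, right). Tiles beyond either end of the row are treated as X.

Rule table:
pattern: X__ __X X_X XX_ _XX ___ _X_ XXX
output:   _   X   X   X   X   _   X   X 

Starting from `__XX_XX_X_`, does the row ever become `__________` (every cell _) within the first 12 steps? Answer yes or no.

no

_XXXXXXXXX
XXXXXXXXXX
XXXXXXXXXX  (fixed point — unchanged through step 12)
step 12 is XXXXXXXXXX, still not uniform _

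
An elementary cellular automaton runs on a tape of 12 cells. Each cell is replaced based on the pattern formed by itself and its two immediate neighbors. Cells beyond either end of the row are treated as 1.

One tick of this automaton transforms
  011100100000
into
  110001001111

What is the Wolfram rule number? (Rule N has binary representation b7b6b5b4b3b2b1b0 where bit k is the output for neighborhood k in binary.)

43

position 2: 111 → 0  (bit 7 = 0)
position 3: 110 → 0  (bit 6 = 0)
position 0: 101 → 1  (bit 5 = 1)
position 4: 100 → 0  (bit 4 = 0)
position 1: 011 → 1  (bit 3 = 1)
position 6: 010 → 0  (bit 2 = 0)
position 5: 001 → 1  (bit 1 = 1)
position 8: 000 → 1  (bit 0 = 1)
bits b7..b0 = 00101011 = 43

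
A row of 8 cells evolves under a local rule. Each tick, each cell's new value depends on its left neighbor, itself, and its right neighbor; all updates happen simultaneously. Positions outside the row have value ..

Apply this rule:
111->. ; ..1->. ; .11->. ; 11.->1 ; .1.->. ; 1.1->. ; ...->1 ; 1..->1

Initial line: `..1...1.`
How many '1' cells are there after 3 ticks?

1..11..1
.1..11..
..1..111
count of 1: 4

4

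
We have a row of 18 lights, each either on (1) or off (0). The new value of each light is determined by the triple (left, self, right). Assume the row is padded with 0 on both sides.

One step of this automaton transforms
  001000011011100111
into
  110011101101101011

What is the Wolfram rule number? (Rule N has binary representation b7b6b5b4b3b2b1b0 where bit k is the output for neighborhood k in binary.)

227

position 11: 111 → 1  (bit 7 = 1)
position 8: 110 → 1  (bit 6 = 1)
position 9: 101 → 1  (bit 5 = 1)
position 3: 100 → 0  (bit 4 = 0)
position 7: 011 → 0  (bit 3 = 0)
position 2: 010 → 0  (bit 2 = 0)
position 1: 001 → 1  (bit 1 = 1)
position 0: 000 → 1  (bit 0 = 1)
bits b7..b0 = 11100011 = 227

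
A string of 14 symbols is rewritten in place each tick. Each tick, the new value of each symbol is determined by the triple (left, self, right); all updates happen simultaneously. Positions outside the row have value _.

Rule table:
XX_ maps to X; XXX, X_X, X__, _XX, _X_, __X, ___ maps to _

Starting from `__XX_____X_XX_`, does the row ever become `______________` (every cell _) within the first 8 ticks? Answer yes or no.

tick 1: ___X________X_
tick 2: ______________
all cells are _ at tick 2

yes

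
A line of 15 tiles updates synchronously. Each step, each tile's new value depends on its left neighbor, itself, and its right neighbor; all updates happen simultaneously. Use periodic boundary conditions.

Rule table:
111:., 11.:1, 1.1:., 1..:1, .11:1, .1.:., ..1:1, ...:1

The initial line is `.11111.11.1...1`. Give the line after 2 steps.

.1...1.11..111.
1.111..11111.11

1.111..11111.11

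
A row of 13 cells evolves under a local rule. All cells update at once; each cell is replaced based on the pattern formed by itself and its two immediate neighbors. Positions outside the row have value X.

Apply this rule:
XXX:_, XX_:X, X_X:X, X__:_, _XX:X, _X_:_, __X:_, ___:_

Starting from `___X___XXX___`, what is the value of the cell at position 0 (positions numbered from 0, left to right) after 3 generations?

_______X_X___
________X____
_____________
position 0 holds _

_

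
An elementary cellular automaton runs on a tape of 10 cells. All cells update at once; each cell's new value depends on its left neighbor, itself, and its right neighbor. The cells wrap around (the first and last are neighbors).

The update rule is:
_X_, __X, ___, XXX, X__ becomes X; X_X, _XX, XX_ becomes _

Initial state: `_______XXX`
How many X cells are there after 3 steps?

XXXXXXX_X_
_XXXXX__X_
X_XXX_XXXX
count of X: 8

8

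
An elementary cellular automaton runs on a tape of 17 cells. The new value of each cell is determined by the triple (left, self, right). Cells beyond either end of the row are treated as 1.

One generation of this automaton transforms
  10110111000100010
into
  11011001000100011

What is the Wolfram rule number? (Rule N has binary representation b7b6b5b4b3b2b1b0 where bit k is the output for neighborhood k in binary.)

position 6: 111 → 0  (bit 7 = 0)
position 0: 110 → 1  (bit 6 = 1)
position 1: 101 → 1  (bit 5 = 1)
position 8: 100 → 0  (bit 4 = 0)
position 2: 011 → 0  (bit 3 = 0)
position 11: 010 → 1  (bit 2 = 1)
position 10: 001 → 0  (bit 1 = 0)
position 9: 000 → 0  (bit 0 = 0)
bits b7..b0 = 01100100 = 100

100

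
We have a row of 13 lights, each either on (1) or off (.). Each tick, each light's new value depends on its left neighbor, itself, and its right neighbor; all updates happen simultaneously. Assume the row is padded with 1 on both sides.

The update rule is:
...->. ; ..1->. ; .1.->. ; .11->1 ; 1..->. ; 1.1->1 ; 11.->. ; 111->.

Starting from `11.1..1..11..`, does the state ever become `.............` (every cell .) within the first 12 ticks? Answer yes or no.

yes

..1......1...
.............
all cells are . at tick 2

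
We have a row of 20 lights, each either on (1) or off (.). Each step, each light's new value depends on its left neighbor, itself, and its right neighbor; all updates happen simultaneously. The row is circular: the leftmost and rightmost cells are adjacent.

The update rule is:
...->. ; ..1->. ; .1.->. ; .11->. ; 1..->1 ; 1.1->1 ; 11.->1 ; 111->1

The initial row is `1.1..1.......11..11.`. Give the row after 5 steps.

..11.1.1..1.......11

.1.1..1.......11..11
1.1.1..1.......11..1
11.1.1..1.......11..
.11.1.1..1.......11.
..11.1.1..1.......11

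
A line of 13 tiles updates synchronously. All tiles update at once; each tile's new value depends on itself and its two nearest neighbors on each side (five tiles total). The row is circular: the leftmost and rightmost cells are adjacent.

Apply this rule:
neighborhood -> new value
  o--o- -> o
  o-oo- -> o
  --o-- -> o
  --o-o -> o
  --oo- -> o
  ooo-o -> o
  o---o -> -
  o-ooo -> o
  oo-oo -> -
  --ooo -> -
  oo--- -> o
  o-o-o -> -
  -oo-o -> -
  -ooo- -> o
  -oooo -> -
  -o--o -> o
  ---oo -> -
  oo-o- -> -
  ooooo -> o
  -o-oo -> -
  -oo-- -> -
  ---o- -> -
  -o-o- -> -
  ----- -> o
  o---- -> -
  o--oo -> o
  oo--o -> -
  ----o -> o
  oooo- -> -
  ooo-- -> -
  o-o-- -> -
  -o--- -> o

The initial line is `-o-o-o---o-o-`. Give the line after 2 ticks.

oo----o--o--o
o-o-o-oooooo-

o-o-o-oooooo-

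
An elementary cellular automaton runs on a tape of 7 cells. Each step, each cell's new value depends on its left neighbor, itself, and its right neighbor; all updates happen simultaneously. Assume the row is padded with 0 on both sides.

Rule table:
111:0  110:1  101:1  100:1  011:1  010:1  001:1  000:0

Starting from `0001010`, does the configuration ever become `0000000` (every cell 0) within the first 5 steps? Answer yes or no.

0011111
0110001
1111011
1001111
1111001
step 5 is 1111001, still not uniform 0

no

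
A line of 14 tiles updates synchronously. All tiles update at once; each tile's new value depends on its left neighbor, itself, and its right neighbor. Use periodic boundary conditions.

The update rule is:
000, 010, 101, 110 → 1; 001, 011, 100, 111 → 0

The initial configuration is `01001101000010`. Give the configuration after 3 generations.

generation 1: 01000111011010
generation 2: 01010001101110
generation 3: 01110100110010

01110100110010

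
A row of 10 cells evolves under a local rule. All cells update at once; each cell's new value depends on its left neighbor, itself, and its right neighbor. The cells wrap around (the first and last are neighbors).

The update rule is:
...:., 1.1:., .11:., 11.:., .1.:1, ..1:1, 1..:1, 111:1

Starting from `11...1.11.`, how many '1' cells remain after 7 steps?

3

step 1: ..1.11....
step 2: .11...1...
step 3: 1..1.111..
step 4: 1111..1.11
step 5: 111.111..1
step 6: 11...1.11.  (repeats step 0; period 6)
step 7: ..1.11....
count of 1: 3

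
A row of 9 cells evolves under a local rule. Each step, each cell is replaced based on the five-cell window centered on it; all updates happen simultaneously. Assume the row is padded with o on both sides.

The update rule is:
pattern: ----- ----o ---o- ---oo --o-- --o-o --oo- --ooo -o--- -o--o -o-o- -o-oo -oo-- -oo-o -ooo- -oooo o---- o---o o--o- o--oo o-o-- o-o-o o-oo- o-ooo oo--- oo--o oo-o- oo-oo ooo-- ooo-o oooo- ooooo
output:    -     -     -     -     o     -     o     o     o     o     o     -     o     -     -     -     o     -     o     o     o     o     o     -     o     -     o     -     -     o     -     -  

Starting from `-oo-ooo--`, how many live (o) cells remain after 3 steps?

3

step 1: -o------o
step 2: oooo----o
step 3: ----oo--o
count of o: 3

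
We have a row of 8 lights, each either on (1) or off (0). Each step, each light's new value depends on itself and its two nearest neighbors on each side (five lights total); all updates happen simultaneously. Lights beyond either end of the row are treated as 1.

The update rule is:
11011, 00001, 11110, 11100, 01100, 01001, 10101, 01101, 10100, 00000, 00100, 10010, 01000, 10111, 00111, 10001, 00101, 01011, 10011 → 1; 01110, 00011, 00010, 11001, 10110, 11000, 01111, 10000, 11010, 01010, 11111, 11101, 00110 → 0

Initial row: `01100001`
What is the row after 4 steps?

10100101
00111111
01100000
10100110

10100110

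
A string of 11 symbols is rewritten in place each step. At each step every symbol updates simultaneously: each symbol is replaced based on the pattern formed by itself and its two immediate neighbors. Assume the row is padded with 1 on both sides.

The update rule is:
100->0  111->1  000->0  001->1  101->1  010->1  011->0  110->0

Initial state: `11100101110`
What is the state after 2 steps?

10010101110

11001110101
10010101110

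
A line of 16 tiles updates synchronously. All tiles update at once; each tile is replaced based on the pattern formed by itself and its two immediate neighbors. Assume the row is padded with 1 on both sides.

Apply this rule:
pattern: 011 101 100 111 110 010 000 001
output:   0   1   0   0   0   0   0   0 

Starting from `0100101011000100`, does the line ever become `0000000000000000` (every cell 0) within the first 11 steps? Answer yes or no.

1000010100000000
0000001000000000
0000000000000000
all cells are 0 at step 3

yes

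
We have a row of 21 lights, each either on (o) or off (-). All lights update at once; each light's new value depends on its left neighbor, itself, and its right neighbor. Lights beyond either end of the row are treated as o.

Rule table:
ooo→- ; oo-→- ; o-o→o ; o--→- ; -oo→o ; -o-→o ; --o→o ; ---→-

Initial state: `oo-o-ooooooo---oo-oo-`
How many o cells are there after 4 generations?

7

--oooo--------oo-oo-o
-oo----------oo-oo-oo
oo----------oo-oo-oo-
-----------oo-oo-oo-o
count of o: 7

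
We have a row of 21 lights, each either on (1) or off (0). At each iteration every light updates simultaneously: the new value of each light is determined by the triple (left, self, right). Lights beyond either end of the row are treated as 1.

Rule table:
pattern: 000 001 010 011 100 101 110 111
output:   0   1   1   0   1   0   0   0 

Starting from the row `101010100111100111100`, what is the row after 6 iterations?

001010111000011000011
111010000100100100100
000011001111111111111
100100110000000000000
011111001000000000001
000000111100000000010

000000111100000000010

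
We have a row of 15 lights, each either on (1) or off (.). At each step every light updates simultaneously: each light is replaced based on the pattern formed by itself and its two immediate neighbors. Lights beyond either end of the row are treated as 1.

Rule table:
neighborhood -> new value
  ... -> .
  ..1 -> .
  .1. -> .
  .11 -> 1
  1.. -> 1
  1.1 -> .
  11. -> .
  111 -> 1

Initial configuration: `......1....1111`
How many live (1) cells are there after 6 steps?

6

1......1...1111
.1......1..1111
..1......1.1111
1..1.......1111
.1..1......1111
..1..1.....1111
count of 1: 6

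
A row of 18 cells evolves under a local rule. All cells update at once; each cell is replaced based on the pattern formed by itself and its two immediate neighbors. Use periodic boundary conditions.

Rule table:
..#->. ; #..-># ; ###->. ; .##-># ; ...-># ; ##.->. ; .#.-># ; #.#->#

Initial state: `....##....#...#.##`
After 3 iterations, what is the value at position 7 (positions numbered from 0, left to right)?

iteration 1: ###.#.###.###.###.
iteration 2: #..####..##..##..#
iteration 3: .#.#...#.#.#.#.#.#
position 7 holds #

#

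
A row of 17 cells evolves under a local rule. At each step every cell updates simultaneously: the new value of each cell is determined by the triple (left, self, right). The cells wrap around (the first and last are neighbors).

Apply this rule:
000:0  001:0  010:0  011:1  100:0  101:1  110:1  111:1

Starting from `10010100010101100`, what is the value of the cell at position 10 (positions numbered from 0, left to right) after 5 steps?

step 1: 00001000001011100
step 2: 00000000000111100
step 3: 00000000000111100  (fixed point — unchanged through step 5)
position 10 holds 0

0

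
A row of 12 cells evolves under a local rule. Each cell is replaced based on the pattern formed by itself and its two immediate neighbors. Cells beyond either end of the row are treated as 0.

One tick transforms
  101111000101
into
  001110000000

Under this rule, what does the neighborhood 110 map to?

At position 5 the neighborhood is 110; the next row has 0 there.

0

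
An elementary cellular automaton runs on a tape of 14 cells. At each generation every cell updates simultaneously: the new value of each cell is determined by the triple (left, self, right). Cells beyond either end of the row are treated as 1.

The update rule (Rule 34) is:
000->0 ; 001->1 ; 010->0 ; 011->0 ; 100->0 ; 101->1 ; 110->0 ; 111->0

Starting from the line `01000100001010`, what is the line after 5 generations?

10000101010101

generation 1: 10001000010101
generation 2: 00010000101010
generation 3: 00100001010101
generation 4: 01000010101010
generation 5: 10000101010101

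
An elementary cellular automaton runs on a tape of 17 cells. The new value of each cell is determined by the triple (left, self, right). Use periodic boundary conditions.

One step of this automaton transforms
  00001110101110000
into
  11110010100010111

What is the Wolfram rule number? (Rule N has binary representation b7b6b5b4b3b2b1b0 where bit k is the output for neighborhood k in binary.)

71

position 5: 111 → 0  (bit 7 = 0)
position 6: 110 → 1  (bit 6 = 1)
position 7: 101 → 0  (bit 5 = 0)
position 13: 100 → 0  (bit 4 = 0)
position 4: 011 → 0  (bit 3 = 0)
position 8: 010 → 1  (bit 2 = 1)
position 3: 001 → 1  (bit 1 = 1)
position 0: 000 → 1  (bit 0 = 1)
bits b7..b0 = 01000111 = 71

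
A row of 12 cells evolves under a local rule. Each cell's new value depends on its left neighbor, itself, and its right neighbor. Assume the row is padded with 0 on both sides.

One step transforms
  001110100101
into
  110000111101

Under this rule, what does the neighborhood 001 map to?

At position 1 the neighborhood is 001; the next row has 1 there.

1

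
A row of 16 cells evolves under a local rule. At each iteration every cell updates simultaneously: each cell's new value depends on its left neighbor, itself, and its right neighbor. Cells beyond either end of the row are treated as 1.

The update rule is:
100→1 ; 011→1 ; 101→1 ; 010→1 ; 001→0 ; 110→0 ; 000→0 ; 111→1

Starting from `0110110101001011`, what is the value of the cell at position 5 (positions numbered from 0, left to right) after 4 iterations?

1

iteration 1: 1101101111101111
iteration 2: 1011011111011111
iteration 3: 0110111110111111
iteration 4: 1101111101111111
position 5 holds 1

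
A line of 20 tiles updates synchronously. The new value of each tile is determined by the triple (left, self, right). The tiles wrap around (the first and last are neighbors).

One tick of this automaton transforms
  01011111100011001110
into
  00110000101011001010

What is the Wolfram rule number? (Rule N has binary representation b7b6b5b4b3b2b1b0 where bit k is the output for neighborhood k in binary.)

position 4: 111 → 0  (bit 7 = 0)
position 8: 110 → 1  (bit 6 = 1)
position 2: 101 → 1  (bit 5 = 1)
position 9: 100 → 0  (bit 4 = 0)
position 3: 011 → 1  (bit 3 = 1)
position 1: 010 → 0  (bit 2 = 0)
position 0: 001 → 0  (bit 1 = 0)
position 10: 000 → 1  (bit 0 = 1)
bits b7..b0 = 01101001 = 105

105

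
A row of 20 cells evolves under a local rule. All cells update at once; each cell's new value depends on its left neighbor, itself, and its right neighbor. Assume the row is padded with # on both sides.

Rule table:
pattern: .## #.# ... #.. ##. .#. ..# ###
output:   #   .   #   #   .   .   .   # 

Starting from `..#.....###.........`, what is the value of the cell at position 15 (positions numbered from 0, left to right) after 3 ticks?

#..####.##.########.
.#.###..#..#######..
...##.#..#.######.#.
position 15 holds #

#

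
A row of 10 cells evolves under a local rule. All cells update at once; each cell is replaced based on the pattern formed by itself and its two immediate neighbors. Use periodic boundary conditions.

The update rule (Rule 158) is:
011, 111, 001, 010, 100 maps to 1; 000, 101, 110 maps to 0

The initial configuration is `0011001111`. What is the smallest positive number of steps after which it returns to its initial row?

10

1110111110
1100111100
1011111011
0011110011
1111101110
1111001100
1110111011
1100110011
1011101111
0011001111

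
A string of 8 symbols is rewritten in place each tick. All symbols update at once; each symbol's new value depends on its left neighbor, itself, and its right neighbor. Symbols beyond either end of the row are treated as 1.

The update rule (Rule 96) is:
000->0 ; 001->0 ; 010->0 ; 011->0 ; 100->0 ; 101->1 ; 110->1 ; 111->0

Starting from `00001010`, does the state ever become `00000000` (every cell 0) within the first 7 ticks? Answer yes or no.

yes

00000101
00000010
00000001
00000000
all cells are 0 at tick 4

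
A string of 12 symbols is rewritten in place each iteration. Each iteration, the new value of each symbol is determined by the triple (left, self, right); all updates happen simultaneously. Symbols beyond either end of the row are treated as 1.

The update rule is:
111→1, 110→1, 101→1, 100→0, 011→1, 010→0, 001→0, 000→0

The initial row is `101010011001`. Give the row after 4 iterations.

110100011001
111000011001
111000011001  (fixed point — unchanged through iteration 4)

111000011001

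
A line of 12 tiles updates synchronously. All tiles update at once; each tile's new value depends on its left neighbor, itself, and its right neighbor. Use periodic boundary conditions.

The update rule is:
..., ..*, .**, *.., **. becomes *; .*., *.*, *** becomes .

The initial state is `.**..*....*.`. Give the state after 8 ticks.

tick 1: *****.****.*
tick 2: ....*.*..*.*
tick 3: ****...**...
tick 4: *..*********
tick 5: ****........
tick 6: *..*********  (repeats tick 4; period 2)
tick 8: *..*********

*..*********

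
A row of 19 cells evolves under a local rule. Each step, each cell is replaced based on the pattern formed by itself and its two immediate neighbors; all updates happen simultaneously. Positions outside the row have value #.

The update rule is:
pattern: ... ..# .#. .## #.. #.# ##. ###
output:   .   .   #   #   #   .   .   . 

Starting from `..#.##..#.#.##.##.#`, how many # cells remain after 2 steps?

step 1: #.#.#.#.#.#.#..#..#
step 2: ..#.#.#.#.#.##.##.#
count of #: 10

10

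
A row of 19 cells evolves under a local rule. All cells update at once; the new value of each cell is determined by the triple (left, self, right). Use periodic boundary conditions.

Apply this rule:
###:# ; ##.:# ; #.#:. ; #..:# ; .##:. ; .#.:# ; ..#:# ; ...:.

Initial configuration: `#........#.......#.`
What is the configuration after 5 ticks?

##......###.....##.
.##....#.###...#.#.
#.##..##..###.##.##
#..###.###.##..#..#
###.##..##..######.

###.##..##..######.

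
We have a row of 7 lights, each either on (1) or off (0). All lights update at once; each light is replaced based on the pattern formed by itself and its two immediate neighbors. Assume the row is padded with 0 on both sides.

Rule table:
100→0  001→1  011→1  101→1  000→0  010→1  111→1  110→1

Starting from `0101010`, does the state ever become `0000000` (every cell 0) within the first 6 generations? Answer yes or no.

no

1111110
1111110  (fixed point — unchanged through generation 6)
generation 6 is 1111110, still not uniform 0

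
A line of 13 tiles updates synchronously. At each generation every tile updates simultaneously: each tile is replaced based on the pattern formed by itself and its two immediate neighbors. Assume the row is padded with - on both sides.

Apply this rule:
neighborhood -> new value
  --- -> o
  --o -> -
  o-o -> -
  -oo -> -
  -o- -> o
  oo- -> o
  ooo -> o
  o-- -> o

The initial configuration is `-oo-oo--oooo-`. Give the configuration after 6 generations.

--o--oo--oooo
o-oo--oo--ooo
o--oo--oo--oo
oo--oo--oo--o
-oo--oo--oo-o
--oo--oo--o-o

--oo--oo--o-o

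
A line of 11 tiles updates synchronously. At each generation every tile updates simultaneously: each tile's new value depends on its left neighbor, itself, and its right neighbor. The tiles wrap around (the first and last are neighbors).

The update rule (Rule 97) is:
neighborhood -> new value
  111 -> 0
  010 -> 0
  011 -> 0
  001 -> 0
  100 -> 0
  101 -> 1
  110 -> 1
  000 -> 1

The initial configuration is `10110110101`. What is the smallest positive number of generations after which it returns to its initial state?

11

11011011010
01101101101
10110110110
01011011011
10101101101
11010110110
01101011011
10110101101
11011010110
01101101011
10110110101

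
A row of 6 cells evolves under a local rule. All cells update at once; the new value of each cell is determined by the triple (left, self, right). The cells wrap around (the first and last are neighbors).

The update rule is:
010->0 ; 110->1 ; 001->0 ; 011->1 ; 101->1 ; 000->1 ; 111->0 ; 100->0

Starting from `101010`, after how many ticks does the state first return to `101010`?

2

010101
101010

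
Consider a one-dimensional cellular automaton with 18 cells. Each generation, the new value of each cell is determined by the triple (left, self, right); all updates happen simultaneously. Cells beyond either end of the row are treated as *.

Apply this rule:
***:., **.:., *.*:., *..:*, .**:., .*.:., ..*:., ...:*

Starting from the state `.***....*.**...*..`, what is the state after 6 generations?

....***.....**..*.
***....****...*...
...***.....**..**.
**....****...*....
..***.....**..***.
*....****...*.....

*....****...*.....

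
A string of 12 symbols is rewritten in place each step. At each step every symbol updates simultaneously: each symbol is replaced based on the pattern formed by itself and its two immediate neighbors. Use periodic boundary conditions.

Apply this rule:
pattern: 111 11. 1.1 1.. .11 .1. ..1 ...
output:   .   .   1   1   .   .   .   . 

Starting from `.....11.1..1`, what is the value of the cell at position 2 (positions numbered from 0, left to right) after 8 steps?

1......1.1..
.1......1.1.
..1......1.1
1..1......1.
.1..1......1
1.1..1......
.1.1..1.....
..1.1..1....
position 2 holds 1

1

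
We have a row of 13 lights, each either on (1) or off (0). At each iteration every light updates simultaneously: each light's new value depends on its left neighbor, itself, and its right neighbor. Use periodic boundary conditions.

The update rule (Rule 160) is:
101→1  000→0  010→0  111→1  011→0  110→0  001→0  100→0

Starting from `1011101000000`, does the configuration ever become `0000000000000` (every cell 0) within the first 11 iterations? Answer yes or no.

yes

0101010000000
0010100000000
0001000000000
0000000000000
all cells are 0 at iteration 4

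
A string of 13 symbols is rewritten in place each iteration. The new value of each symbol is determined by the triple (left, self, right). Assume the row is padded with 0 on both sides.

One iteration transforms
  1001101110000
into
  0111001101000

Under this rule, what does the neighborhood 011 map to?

1

At position 3 the neighborhood is 011; the next row has 1 there.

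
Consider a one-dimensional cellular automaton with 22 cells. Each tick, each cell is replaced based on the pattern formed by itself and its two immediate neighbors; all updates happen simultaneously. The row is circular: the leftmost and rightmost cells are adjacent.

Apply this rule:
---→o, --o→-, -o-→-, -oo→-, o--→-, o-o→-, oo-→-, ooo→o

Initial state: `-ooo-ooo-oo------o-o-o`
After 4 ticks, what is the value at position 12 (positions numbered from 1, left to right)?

o

--o---o-----oooo------
o---o---ooo--oo--ooooo
--o---o--o--------oooo
----o------oooooo--oo-
position 12 holds o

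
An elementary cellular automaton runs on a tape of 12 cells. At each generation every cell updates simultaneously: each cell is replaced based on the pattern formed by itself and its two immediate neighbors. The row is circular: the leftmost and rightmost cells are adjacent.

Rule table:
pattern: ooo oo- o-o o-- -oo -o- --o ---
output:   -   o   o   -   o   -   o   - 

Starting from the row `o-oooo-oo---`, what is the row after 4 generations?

generation 1: -oo--oooo--o
generation 2: ooo-oo--o-o-
generation 3: o-oooo-o-o-o
generation 4: ooo--oo-o-oo

ooo--oo-o-oo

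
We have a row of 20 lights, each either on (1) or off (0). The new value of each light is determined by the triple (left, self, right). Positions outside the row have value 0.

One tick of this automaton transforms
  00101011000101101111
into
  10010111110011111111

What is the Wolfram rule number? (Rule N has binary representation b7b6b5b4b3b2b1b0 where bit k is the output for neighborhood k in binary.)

position 17: 111 → 1  (bit 7 = 1)
position 7: 110 → 1  (bit 6 = 1)
position 3: 101 → 1  (bit 5 = 1)
position 8: 100 → 1  (bit 4 = 1)
position 6: 011 → 1  (bit 3 = 1)
position 2: 010 → 0  (bit 2 = 0)
position 1: 001 → 0  (bit 1 = 0)
position 0: 000 → 1  (bit 0 = 1)
bits b7..b0 = 11111001 = 249

249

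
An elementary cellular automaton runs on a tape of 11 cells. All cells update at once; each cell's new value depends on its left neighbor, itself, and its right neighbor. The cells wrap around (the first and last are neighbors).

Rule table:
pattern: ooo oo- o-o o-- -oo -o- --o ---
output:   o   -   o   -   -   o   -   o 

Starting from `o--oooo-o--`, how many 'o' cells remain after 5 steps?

o---oo-oo--
o-o---o----
ooo-o-o-oo-
-o-ooooo--o
ooo-ooo---o
count of o: 7

7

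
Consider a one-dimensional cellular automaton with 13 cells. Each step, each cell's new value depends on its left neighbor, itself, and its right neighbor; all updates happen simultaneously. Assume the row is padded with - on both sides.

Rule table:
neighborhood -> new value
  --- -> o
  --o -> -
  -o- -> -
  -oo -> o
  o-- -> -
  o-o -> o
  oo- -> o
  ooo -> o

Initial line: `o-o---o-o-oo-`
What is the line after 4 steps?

oooooooooooo-

step 1: -o--o--o-ooo-
step 2: --------oooo-
step 3: ooooooo-oooo-
step 4: oooooooooooo-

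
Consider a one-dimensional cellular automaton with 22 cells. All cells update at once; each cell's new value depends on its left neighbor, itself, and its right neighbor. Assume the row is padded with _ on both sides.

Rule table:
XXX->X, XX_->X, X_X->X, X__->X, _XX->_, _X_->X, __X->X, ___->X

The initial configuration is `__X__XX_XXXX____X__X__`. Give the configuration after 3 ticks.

X_XXXXX_XX_XXXXXXXXXXX

XXXXX_XX_XXXXXXXXXXXXX
_XXXXX_XX_XXXXXXXXXXXX
X_XXXXX_XX_XXXXXXXXXXX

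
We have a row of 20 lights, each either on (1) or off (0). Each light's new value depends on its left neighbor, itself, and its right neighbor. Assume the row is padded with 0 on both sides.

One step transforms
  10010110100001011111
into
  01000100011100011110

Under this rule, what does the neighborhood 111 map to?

At position 16 the neighborhood is 111; the next row has 1 there.

1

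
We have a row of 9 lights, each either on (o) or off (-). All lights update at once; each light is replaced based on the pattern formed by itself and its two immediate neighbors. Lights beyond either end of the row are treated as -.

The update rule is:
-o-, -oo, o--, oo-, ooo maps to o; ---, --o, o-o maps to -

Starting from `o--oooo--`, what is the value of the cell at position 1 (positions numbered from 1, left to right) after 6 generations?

o

generation 1: oo-ooooo-
generation 2: oo-oooooo
generation 3: oo-oooooo  (fixed point — unchanged through generation 6)
position 1 holds o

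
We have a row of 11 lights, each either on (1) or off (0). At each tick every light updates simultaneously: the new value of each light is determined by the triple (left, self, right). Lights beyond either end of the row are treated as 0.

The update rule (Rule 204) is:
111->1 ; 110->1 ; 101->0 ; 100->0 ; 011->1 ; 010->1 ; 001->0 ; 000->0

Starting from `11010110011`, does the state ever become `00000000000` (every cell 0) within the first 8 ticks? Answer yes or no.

no

tick 1: 11010110011  (fixed point — unchanged through tick 8)
tick 8 is 11010110011, still not uniform 0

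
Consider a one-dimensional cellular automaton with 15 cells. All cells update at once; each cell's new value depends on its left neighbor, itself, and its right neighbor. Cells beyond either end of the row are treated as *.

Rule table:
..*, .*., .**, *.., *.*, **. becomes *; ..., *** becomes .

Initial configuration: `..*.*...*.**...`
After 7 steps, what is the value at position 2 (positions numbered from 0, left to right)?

*

******.******.*
.....***....***
*...**.**..**..
**.************
.***...........
**.**.........*
.*****.......**
position 2 holds *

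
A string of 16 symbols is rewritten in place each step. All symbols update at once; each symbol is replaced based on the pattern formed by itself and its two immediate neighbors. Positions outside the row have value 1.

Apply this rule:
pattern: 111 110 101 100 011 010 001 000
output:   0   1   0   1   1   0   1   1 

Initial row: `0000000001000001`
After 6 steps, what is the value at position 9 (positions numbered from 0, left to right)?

1

step 1: 1111111110111111
step 2: 0000000010100000
step 3: 1111111100011111
step 4: 0000000111110000
step 5: 1111111100011111  (repeats step 3; period 2)
step 6: 0000000111110000
position 9 holds 1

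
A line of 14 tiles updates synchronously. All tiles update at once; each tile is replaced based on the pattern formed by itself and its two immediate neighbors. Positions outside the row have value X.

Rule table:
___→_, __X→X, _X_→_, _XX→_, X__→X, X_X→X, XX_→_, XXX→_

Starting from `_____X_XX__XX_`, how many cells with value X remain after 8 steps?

7

X___X_X__XX__X
_X_X_X_XX__XX_
X_X_X_X__XX__X
_X_X_X_XX__XX_  (repeats step 2; period 2)
step 8: _X_X_X_XX__XX_
count of X: 7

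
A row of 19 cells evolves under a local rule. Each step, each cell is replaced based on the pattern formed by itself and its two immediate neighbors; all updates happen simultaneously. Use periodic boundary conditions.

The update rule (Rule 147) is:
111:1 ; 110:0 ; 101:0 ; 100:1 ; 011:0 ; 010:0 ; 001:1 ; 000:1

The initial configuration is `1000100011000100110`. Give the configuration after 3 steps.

0001110000001111011

0111011100111011000
1010001011010000111
0001110000001111011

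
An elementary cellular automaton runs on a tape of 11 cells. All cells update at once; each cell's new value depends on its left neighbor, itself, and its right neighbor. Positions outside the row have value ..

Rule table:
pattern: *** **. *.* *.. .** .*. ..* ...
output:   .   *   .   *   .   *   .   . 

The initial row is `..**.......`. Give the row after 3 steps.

.....**....

step 1: ...**......
step 2: ....**.....
step 3: .....**....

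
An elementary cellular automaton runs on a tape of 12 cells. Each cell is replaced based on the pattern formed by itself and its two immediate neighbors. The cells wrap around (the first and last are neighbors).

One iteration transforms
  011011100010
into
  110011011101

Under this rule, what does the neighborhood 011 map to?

1

At position 1 the neighborhood is 011; the next row has 1 there.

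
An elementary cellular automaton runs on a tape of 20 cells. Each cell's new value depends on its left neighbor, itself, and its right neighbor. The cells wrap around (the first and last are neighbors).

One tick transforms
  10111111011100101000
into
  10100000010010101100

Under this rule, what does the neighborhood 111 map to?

0

At position 3 the neighborhood is 111; the next row has 0 there.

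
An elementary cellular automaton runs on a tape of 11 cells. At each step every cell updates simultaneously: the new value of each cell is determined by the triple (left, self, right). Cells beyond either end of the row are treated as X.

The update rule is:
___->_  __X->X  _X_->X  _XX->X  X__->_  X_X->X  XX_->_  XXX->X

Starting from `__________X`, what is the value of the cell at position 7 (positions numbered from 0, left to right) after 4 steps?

X

_________XX
________XXX
_______XXXX
______XXXXX
position 7 holds X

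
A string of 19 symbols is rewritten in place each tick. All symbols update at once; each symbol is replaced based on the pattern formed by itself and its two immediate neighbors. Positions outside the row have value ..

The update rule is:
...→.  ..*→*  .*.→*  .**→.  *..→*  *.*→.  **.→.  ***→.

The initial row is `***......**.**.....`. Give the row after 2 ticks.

..***..***...***...

tick 1: ...*....*.....*....
tick 2: ..***..***...***...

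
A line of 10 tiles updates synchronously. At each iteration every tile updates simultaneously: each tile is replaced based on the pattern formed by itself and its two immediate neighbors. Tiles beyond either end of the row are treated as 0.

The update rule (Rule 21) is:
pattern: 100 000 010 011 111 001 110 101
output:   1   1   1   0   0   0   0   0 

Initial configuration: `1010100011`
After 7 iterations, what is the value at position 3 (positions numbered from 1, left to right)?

1

iteration 1: 1010111000
iteration 2: 1010000111
iteration 3: 1011110000
iteration 4: 1000001111
iteration 5: 1111100000
iteration 6: 0000011111
iteration 7: 1111000000
position 3 holds 1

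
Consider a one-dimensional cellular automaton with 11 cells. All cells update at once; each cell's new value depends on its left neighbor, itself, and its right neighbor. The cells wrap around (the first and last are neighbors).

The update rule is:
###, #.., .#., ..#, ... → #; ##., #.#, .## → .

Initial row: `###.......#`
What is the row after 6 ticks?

....#####..

tick 1: ##.#######.
tick 2: ....#####..
tick 3: ####.###.##
tick 4: ###...#...#
tick 5: ##.#######.  (repeats tick 1; period 4)
tick 6: ....#####..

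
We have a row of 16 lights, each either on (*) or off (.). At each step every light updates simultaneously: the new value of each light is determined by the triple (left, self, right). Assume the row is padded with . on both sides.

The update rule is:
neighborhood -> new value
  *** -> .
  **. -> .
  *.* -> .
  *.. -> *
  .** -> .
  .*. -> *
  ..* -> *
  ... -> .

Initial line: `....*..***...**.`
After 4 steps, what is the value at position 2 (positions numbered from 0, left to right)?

...****...*.*..*
..*....*.**.****
.***..**........
*...**..*.......
position 2 holds .

.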